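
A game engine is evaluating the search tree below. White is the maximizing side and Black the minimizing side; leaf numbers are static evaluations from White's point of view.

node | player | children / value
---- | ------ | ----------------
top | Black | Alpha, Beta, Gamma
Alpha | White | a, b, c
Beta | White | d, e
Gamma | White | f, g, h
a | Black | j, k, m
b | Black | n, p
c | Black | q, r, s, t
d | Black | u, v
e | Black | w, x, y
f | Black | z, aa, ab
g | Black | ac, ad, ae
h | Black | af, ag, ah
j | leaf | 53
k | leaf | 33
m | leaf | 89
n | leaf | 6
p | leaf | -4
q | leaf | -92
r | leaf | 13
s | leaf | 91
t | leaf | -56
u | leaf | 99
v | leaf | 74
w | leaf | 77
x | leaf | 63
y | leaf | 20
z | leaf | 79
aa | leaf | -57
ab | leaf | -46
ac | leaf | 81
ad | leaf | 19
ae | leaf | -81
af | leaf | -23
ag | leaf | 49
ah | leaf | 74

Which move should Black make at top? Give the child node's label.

Gamma

a (Black): min(53, 33, 89) = 33
b (Black): min(6, -4) = -4
c (Black): min(-92, 13, 91, -56) = -92
Alpha (White): max(33, -4, -92) = 33
d (Black): min(99, 74) = 74
e (Black): min(77, 63, 20) = 20
Beta (White): max(74, 20) = 74
f (Black): min(79, -57, -46) = -57
g (Black): min(81, 19, -81) = -81
h (Black): min(-23, 49, 74) = -23
Gamma (White): max(-57, -81, -23) = -23
top (Black): min(33, 74, -23) = -23
Black at top wants the lowest of {Alpha=33, Beta=74, Gamma=-23}, so chooses Gamma.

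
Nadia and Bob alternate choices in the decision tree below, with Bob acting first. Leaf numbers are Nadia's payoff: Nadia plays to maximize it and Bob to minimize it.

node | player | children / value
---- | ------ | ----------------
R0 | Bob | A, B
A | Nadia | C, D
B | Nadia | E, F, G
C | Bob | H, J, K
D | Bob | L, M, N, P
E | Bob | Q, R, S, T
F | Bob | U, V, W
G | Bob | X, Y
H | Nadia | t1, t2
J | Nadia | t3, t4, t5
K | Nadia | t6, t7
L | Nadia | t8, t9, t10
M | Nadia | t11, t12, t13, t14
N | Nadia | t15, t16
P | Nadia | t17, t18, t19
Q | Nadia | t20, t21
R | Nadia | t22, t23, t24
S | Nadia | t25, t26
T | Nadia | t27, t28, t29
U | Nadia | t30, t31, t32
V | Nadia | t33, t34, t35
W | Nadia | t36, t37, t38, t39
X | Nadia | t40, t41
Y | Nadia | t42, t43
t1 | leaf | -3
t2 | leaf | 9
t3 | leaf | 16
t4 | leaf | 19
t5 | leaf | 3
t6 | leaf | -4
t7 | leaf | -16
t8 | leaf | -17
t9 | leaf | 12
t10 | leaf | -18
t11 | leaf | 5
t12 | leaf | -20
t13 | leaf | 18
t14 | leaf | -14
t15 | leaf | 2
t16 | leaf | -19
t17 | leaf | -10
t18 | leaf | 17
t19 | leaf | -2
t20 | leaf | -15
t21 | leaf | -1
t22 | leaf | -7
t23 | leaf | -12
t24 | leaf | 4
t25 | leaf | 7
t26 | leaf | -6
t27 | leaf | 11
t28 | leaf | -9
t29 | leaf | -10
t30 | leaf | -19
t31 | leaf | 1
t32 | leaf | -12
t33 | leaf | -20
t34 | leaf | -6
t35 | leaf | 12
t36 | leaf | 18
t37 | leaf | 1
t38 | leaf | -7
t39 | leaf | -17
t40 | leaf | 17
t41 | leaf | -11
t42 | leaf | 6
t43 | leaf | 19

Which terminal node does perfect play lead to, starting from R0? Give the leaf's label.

t15

H (Nadia): max(-3, 9) = 9
J (Nadia): max(16, 19, 3) = 19
K (Nadia): max(-4, -16) = -4
C (Bob): min(9, 19, -4) = -4
L (Nadia): max(-17, 12, -18) = 12
M (Nadia): max(5, -20, 18, -14) = 18
N (Nadia): max(2, -19) = 2
P (Nadia): max(-10, 17, -2) = 17
D (Bob): min(12, 18, 2, 17) = 2
A (Nadia): max(-4, 2) = 2
Q (Nadia): max(-15, -1) = -1
R (Nadia): max(-7, -12, 4) = 4
S (Nadia): max(7, -6) = 7
T (Nadia): max(11, -9, -10) = 11
E (Bob): min(-1, 4, 7, 11) = -1
U (Nadia): max(-19, 1, -12) = 1
V (Nadia): max(-20, -6, 12) = 12
W (Nadia): max(18, 1, -7, -17) = 18
F (Bob): min(1, 12, 18) = 1
X (Nadia): max(17, -11) = 17
Y (Nadia): max(6, 19) = 19
G (Bob): min(17, 19) = 17
B (Nadia): max(-1, 1, 17) = 17
R0 (Bob): min(2, 17) = 2
At R0, Bob picks A (lowest: 2).
At A, Nadia picks D (highest: 2).
At D, Bob picks N (lowest: 2).
At N, Nadia picks t15 (highest: 2).
Terminal value 2.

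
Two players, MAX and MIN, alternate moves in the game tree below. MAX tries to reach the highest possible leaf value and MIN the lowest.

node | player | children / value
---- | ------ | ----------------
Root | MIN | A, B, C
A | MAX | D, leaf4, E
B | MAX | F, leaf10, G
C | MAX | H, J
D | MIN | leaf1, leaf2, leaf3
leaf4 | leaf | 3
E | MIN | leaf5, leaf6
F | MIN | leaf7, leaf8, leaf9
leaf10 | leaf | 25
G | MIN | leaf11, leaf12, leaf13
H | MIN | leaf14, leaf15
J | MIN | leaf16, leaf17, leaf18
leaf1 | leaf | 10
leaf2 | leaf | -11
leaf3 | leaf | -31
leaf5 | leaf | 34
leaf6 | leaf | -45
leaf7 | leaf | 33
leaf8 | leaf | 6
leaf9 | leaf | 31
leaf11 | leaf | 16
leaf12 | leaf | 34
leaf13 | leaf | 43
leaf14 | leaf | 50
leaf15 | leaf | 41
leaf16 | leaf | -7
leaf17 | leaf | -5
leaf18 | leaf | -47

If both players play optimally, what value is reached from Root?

D (MIN): min(10, -11, -31) = -31
E (MIN): min(34, -45) = -45
A (MAX): max(-31, 3, -45) = 3
F (MIN): min(33, 6, 31) = 6
G (MIN): min(16, 34, 43) = 16
B (MAX): max(6, 25, 16) = 25
H (MIN): min(50, 41) = 41
J (MIN): min(-7, -5, -47) = -47
C (MAX): max(41, -47) = 41
Root (MIN): min(3, 25, 41) = 3

3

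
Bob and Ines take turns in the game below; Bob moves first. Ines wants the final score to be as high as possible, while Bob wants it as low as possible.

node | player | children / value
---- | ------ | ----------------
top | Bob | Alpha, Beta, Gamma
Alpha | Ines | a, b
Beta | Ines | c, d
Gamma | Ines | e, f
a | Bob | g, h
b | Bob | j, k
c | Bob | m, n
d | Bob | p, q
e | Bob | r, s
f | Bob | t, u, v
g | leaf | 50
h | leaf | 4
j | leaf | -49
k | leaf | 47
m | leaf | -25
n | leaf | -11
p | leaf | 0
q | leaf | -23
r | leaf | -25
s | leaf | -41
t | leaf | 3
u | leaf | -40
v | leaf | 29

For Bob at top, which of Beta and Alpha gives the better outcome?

Beta

c (Bob): min(-25, -11) = -25
d (Bob): min(0, -23) = -23
Beta (Ines): max(-25, -23) = -23
a (Bob): min(50, 4) = 4
b (Bob): min(-49, 47) = -49
Alpha (Ines): max(4, -49) = 4
Bob prefers the lower value; Beta=-23, Alpha=4. Beta is better since -23 < 4.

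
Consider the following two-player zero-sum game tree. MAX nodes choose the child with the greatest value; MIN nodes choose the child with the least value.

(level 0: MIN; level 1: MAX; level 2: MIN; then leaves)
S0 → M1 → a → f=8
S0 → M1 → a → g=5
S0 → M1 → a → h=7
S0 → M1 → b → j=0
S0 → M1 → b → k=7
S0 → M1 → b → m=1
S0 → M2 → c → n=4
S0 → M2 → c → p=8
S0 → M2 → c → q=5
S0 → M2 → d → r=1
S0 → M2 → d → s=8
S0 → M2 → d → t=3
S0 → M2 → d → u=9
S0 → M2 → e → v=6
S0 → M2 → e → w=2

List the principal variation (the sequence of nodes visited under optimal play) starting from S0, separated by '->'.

S0 -> M2 -> c -> n

a (MIN): min(8, 5, 7) = 5
b (MIN): min(0, 7, 1) = 0
M1 (MAX): max(5, 0) = 5
c (MIN): min(4, 8, 5) = 4
d (MIN): min(1, 8, 3, 9) = 1
e (MIN): min(6, 2) = 2
M2 (MAX): max(4, 1, 2) = 4
S0 (MIN): min(5, 4) = 4
At S0, MIN picks M2 (lowest: 4).
At M2, MAX picks c (highest: 4).
At c, MIN picks n (lowest: 4).
Terminal value 4.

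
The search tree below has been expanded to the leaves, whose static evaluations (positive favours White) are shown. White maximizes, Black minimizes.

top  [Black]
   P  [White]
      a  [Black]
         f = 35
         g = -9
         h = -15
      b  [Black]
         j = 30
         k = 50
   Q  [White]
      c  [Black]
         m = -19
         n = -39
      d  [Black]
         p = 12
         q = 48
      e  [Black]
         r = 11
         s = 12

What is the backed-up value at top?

a (Black): min(35, -9, -15) = -15
b (Black): min(30, 50) = 30
P (White): max(-15, 30) = 30
c (Black): min(-19, -39) = -39
d (Black): min(12, 48) = 12
e (Black): min(11, 12) = 11
Q (White): max(-39, 12, 11) = 12
top (Black): min(30, 12) = 12

12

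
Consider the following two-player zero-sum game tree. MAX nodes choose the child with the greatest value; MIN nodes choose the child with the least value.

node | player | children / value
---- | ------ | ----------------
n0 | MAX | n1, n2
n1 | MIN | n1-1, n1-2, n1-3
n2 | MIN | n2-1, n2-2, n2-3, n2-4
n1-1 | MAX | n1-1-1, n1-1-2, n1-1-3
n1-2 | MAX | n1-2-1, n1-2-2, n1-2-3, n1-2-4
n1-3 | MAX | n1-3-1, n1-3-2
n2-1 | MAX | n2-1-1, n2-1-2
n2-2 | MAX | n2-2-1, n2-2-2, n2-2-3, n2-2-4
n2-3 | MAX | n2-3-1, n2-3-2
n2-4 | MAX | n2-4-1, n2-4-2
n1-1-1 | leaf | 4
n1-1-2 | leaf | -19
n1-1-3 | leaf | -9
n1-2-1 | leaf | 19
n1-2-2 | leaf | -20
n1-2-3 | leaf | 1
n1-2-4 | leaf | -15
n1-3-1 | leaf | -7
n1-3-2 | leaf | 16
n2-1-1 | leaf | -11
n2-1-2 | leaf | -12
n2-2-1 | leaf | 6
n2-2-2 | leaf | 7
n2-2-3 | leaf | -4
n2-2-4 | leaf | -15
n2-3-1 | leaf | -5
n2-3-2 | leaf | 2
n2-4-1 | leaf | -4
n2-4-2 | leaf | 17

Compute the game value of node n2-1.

-11

n2-1 (MAX): max(-11, -12) = -11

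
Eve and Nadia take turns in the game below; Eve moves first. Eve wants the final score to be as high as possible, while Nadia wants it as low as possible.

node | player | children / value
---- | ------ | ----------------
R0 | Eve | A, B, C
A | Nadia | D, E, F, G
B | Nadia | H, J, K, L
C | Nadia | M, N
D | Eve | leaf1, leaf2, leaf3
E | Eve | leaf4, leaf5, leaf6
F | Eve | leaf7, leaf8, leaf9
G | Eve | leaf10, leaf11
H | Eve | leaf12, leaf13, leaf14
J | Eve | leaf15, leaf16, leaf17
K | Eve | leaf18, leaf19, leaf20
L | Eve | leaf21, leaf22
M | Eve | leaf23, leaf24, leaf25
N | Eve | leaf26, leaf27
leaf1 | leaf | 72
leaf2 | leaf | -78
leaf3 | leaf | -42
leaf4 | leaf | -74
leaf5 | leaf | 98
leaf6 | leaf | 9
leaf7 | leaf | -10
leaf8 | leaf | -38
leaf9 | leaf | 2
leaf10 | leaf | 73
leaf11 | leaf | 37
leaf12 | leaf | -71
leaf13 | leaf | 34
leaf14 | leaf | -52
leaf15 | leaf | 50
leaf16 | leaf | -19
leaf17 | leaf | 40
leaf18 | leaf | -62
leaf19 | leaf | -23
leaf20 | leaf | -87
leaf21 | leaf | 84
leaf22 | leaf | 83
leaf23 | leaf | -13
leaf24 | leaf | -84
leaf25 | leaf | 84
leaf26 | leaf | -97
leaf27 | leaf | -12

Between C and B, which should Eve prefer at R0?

C

M (Eve): max(-13, -84, 84) = 84
N (Eve): max(-97, -12) = -12
C (Nadia): min(84, -12) = -12
H (Eve): max(-71, 34, -52) = 34
J (Eve): max(50, -19, 40) = 50
K (Eve): max(-62, -23, -87) = -23
L (Eve): max(84, 83) = 84
B (Nadia): min(34, 50, -23, 84) = -23
Eve prefers the higher value; C=-12, B=-23. C is better since -12 > -23.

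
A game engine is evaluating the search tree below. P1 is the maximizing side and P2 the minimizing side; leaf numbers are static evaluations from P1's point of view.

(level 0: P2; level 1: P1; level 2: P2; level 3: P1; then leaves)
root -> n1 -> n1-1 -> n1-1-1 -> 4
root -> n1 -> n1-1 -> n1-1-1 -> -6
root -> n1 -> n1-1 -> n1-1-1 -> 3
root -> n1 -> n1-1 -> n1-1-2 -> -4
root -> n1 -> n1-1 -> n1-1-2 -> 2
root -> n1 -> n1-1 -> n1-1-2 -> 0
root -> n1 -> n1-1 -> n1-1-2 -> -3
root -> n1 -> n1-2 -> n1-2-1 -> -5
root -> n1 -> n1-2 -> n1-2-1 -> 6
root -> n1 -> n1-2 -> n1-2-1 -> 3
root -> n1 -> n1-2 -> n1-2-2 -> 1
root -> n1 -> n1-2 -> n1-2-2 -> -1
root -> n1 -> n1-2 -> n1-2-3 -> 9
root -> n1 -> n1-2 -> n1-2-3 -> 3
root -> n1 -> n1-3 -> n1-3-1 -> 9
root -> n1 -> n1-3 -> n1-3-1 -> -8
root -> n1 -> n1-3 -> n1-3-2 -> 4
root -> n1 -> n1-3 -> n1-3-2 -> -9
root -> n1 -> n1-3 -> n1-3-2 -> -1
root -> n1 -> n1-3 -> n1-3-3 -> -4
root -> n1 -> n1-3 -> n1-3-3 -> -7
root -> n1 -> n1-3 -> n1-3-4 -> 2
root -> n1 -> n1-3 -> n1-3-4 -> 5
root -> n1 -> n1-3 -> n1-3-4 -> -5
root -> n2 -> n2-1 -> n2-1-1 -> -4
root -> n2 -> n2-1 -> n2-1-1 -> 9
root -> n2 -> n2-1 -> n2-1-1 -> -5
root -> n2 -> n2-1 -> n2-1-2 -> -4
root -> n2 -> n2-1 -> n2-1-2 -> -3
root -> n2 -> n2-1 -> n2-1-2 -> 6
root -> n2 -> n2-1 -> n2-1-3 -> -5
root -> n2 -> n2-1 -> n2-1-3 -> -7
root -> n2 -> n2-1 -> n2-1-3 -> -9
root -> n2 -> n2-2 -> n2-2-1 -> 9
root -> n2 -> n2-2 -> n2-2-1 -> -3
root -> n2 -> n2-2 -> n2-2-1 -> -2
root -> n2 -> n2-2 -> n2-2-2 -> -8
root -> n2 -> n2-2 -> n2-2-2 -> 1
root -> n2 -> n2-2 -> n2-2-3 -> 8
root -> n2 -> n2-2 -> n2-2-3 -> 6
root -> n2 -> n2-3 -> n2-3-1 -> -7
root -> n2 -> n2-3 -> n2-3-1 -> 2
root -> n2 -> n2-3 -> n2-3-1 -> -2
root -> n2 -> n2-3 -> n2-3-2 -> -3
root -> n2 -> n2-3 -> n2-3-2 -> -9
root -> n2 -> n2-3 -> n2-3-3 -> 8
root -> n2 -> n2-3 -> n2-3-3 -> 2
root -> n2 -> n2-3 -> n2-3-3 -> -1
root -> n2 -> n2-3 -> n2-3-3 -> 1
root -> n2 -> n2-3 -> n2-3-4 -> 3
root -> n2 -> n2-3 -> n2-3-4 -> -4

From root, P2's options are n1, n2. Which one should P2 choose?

n2

n1-1-1 (P1): max(4, -6, 3) = 4
n1-1-2 (P1): max(-4, 2, 0, -3) = 2
n1-1 (P2): min(4, 2) = 2
n1-2-1 (P1): max(-5, 6, 3) = 6
n1-2-2 (P1): max(1, -1) = 1
n1-2-3 (P1): max(9, 3) = 9
n1-2 (P2): min(6, 1, 9) = 1
n1-3-1 (P1): max(9, -8) = 9
n1-3-2 (P1): max(4, -9, -1) = 4
n1-3-3 (P1): max(-4, -7) = -4
n1-3-4 (P1): max(2, 5, -5) = 5
n1-3 (P2): min(9, 4, -4, 5) = -4
n1 (P1): max(2, 1, -4) = 2
n2-1-1 (P1): max(-4, 9, -5) = 9
n2-1-2 (P1): max(-4, -3, 6) = 6
n2-1-3 (P1): max(-5, -7, -9) = -5
n2-1 (P2): min(9, 6, -5) = -5
n2-2-1 (P1): max(9, -3, -2) = 9
n2-2-2 (P1): max(-8, 1) = 1
n2-2-3 (P1): max(8, 6) = 8
n2-2 (P2): min(9, 1, 8) = 1
n2-3-1 (P1): max(-7, 2, -2) = 2
n2-3-2 (P1): max(-3, -9) = -3
n2-3-3 (P1): max(8, 2, -1, 1) = 8
n2-3-4 (P1): max(3, -4) = 3
n2-3 (P2): min(2, -3, 8, 3) = -3
n2 (P1): max(-5, 1, -3) = 1
root (P2): min(2, 1) = 1
P2 at root wants the lowest of {n1=2, n2=1}, so chooses n2.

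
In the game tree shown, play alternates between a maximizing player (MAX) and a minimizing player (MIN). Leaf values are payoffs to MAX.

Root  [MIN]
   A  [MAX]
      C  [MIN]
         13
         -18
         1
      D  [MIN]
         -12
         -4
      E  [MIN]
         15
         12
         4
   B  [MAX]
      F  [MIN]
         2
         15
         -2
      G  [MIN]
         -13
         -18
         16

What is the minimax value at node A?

C (MIN): min(13, -18, 1) = -18
D (MIN): min(-12, -4) = -12
E (MIN): min(15, 12, 4) = 4
A (MAX): max(-18, -12, 4) = 4

4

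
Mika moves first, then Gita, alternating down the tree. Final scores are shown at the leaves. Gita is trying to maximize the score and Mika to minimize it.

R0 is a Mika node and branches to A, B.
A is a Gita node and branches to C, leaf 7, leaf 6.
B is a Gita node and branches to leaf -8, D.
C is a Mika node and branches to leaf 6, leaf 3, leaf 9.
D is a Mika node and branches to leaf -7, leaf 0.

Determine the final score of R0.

-7

C (Mika): min(6, 3, 9) = 3
A (Gita): max(3, 7, 6) = 7
D (Mika): min(-7, 0) = -7
B (Gita): max(-8, -7) = -7
R0 (Mika): min(7, -7) = -7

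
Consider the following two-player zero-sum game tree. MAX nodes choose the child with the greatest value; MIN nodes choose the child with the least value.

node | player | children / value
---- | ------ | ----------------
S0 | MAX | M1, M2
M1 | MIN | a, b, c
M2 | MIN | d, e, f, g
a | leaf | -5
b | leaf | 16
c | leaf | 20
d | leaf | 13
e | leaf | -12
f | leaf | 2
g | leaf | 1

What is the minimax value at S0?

M1 (MIN): min(-5, 16, 20) = -5
M2 (MIN): min(13, -12, 2, 1) = -12
S0 (MAX): max(-5, -12) = -5

-5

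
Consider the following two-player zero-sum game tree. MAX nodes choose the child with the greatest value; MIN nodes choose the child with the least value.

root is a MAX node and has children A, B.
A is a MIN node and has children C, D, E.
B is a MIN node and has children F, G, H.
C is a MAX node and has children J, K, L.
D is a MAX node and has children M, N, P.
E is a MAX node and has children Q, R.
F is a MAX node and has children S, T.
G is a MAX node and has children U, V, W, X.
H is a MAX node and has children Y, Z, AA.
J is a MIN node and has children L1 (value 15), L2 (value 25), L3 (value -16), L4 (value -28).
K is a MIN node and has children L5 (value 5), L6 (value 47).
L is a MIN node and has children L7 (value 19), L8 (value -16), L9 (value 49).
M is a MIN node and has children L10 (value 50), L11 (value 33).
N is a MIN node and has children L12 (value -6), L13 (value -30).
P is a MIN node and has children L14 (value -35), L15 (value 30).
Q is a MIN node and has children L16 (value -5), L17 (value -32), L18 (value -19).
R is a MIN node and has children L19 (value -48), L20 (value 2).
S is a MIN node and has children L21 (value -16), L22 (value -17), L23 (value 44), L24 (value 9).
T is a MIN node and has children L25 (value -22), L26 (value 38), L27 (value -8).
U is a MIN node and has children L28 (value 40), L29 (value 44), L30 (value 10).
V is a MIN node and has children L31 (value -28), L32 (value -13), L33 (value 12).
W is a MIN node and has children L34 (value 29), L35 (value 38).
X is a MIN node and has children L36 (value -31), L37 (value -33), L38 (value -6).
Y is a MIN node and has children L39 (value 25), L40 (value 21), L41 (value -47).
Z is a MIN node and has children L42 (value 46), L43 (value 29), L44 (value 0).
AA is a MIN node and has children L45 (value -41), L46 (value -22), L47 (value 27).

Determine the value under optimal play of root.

J (MIN): min(15, 25, -16, -28) = -28
K (MIN): min(5, 47) = 5
L (MIN): min(19, -16, 49) = -16
C (MAX): max(-28, 5, -16) = 5
M (MIN): min(50, 33) = 33
N (MIN): min(-6, -30) = -30
P (MIN): min(-35, 30) = -35
D (MAX): max(33, -30, -35) = 33
Q (MIN): min(-5, -32, -19) = -32
R (MIN): min(-48, 2) = -48
E (MAX): max(-32, -48) = -32
A (MIN): min(5, 33, -32) = -32
S (MIN): min(-16, -17, 44, 9) = -17
T (MIN): min(-22, 38, -8) = -22
F (MAX): max(-17, -22) = -17
U (MIN): min(40, 44, 10) = 10
V (MIN): min(-28, -13, 12) = -28
W (MIN): min(29, 38) = 29
X (MIN): min(-31, -33, -6) = -33
G (MAX): max(10, -28, 29, -33) = 29
Y (MIN): min(25, 21, -47) = -47
Z (MIN): min(46, 29, 0) = 0
AA (MIN): min(-41, -22, 27) = -41
H (MAX): max(-47, 0, -41) = 0
B (MIN): min(-17, 29, 0) = -17
root (MAX): max(-32, -17) = -17

-17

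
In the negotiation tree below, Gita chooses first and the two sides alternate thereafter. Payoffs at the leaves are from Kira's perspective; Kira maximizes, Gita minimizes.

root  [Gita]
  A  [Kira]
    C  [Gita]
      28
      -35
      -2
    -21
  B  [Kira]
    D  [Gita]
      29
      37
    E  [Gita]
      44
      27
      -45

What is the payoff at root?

-21

C (Gita): min(28, -35, -2) = -35
A (Kira): max(-35, -21) = -21
D (Gita): min(29, 37) = 29
E (Gita): min(44, 27, -45) = -45
B (Kira): max(29, -45) = 29
root (Gita): min(-21, 29) = -21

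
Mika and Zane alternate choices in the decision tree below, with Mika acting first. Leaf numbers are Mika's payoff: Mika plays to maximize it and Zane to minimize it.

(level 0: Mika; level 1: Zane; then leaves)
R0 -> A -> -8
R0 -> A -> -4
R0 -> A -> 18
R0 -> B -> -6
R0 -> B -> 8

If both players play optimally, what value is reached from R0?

A (Zane): min(-8, -4, 18) = -8
B (Zane): min(-6, 8) = -6
R0 (Mika): max(-8, -6) = -6

-6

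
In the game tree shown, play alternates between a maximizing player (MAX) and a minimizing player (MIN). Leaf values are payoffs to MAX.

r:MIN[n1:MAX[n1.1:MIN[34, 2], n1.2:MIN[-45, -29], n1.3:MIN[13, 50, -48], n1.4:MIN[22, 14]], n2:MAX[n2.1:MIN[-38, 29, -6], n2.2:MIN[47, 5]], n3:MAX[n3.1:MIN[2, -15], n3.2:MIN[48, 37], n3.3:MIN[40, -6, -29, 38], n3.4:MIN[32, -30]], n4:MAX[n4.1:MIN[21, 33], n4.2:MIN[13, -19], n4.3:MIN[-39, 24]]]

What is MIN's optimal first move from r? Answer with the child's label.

n1.1 (MIN): min(34, 2) = 2
n1.2 (MIN): min(-45, -29) = -45
n1.3 (MIN): min(13, 50, -48) = -48
n1.4 (MIN): min(22, 14) = 14
n1 (MAX): max(2, -45, -48, 14) = 14
n2.1 (MIN): min(-38, 29, -6) = -38
n2.2 (MIN): min(47, 5) = 5
n2 (MAX): max(-38, 5) = 5
n3.1 (MIN): min(2, -15) = -15
n3.2 (MIN): min(48, 37) = 37
n3.3 (MIN): min(40, -6, -29, 38) = -29
n3.4 (MIN): min(32, -30) = -30
n3 (MAX): max(-15, 37, -29, -30) = 37
n4.1 (MIN): min(21, 33) = 21
n4.2 (MIN): min(13, -19) = -19
n4.3 (MIN): min(-39, 24) = -39
n4 (MAX): max(21, -19, -39) = 21
r (MIN): min(14, 5, 37, 21) = 5
MIN at r wants the lowest of {n1=14, n2=5, n3=37, n4=21}, so chooses n2.

n2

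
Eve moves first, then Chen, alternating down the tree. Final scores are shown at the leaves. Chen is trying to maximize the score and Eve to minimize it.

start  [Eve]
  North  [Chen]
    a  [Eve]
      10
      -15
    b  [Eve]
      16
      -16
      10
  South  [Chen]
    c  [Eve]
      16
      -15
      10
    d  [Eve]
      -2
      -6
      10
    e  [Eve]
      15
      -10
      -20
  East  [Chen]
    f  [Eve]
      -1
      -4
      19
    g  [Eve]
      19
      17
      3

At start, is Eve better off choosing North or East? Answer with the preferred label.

a (Eve): min(10, -15) = -15
b (Eve): min(16, -16, 10) = -16
North (Chen): max(-15, -16) = -15
f (Eve): min(-1, -4, 19) = -4
g (Eve): min(19, 17, 3) = 3
East (Chen): max(-4, 3) = 3
Eve prefers the lower value; North=-15, East=3. North is better since -15 < 3.

North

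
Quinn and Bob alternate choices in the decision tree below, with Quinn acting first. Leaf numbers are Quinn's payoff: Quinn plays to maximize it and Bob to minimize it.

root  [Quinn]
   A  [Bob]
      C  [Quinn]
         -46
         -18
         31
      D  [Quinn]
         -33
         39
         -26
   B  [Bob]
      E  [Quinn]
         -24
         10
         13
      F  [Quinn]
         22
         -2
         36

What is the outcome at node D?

39

D (Quinn): max(-33, 39, -26) = 39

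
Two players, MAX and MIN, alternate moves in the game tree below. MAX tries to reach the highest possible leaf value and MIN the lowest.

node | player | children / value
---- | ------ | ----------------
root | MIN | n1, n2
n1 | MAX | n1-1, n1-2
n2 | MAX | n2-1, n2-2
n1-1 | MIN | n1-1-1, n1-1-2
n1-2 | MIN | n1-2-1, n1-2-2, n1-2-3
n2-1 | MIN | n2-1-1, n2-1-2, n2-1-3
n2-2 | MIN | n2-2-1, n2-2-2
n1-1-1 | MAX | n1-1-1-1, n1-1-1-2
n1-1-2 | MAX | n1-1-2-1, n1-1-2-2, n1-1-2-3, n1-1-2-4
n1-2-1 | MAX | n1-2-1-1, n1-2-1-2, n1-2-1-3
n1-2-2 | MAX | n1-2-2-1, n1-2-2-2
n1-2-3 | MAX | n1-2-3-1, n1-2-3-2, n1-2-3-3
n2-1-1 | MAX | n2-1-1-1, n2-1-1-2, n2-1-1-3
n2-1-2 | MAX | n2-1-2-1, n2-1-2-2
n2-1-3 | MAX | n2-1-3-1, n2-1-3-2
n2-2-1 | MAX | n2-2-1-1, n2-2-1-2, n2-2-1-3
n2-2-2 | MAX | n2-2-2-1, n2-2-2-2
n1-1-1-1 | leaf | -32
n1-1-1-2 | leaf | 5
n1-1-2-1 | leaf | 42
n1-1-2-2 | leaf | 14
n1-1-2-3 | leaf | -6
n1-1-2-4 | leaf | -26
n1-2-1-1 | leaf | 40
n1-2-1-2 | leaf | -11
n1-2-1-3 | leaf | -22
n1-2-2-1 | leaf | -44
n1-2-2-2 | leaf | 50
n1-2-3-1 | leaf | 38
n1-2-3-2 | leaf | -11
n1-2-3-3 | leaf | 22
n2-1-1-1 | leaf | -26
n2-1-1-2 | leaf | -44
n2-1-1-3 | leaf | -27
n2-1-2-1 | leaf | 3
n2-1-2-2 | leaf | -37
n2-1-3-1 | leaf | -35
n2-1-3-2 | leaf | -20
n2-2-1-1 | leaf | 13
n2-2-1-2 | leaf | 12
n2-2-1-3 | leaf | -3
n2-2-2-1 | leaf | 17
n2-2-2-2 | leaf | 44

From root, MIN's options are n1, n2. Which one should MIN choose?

n1-1-1 (MAX): max(-32, 5) = 5
n1-1-2 (MAX): max(42, 14, -6, -26) = 42
n1-1 (MIN): min(5, 42) = 5
n1-2-1 (MAX): max(40, -11, -22) = 40
n1-2-2 (MAX): max(-44, 50) = 50
n1-2-3 (MAX): max(38, -11, 22) = 38
n1-2 (MIN): min(40, 50, 38) = 38
n1 (MAX): max(5, 38) = 38
n2-1-1 (MAX): max(-26, -44, -27) = -26
n2-1-2 (MAX): max(3, -37) = 3
n2-1-3 (MAX): max(-35, -20) = -20
n2-1 (MIN): min(-26, 3, -20) = -26
n2-2-1 (MAX): max(13, 12, -3) = 13
n2-2-2 (MAX): max(17, 44) = 44
n2-2 (MIN): min(13, 44) = 13
n2 (MAX): max(-26, 13) = 13
root (MIN): min(38, 13) = 13
MIN at root wants the lowest of {n1=38, n2=13}, so chooses n2.

n2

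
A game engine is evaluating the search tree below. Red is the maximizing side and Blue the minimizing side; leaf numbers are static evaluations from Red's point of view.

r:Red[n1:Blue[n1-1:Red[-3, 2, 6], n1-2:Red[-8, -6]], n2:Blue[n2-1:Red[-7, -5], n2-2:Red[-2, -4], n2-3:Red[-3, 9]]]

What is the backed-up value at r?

-5

n1-1 (Red): max(-3, 2, 6) = 6
n1-2 (Red): max(-8, -6) = -6
n1 (Blue): min(6, -6) = -6
n2-1 (Red): max(-7, -5) = -5
n2-2 (Red): max(-2, -4) = -2
n2-3 (Red): max(-3, 9) = 9
n2 (Blue): min(-5, -2, 9) = -5
r (Red): max(-6, -5) = -5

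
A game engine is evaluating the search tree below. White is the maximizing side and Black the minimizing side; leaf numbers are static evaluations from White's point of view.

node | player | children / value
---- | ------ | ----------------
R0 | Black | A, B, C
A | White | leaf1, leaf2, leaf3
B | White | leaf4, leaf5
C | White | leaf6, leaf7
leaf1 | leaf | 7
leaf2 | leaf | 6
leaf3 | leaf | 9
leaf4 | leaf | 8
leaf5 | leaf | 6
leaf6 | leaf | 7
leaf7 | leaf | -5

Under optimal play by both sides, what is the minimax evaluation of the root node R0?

7

A (White): max(7, 6, 9) = 9
B (White): max(8, 6) = 8
C (White): max(7, -5) = 7
R0 (Black): min(9, 8, 7) = 7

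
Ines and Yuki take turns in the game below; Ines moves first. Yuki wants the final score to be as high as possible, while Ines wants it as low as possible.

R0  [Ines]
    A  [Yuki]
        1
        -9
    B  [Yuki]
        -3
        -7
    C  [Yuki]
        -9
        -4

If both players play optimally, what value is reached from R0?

A (Yuki): max(1, -9) = 1
B (Yuki): max(-3, -7) = -3
C (Yuki): max(-9, -4) = -4
R0 (Ines): min(1, -3, -4) = -4

-4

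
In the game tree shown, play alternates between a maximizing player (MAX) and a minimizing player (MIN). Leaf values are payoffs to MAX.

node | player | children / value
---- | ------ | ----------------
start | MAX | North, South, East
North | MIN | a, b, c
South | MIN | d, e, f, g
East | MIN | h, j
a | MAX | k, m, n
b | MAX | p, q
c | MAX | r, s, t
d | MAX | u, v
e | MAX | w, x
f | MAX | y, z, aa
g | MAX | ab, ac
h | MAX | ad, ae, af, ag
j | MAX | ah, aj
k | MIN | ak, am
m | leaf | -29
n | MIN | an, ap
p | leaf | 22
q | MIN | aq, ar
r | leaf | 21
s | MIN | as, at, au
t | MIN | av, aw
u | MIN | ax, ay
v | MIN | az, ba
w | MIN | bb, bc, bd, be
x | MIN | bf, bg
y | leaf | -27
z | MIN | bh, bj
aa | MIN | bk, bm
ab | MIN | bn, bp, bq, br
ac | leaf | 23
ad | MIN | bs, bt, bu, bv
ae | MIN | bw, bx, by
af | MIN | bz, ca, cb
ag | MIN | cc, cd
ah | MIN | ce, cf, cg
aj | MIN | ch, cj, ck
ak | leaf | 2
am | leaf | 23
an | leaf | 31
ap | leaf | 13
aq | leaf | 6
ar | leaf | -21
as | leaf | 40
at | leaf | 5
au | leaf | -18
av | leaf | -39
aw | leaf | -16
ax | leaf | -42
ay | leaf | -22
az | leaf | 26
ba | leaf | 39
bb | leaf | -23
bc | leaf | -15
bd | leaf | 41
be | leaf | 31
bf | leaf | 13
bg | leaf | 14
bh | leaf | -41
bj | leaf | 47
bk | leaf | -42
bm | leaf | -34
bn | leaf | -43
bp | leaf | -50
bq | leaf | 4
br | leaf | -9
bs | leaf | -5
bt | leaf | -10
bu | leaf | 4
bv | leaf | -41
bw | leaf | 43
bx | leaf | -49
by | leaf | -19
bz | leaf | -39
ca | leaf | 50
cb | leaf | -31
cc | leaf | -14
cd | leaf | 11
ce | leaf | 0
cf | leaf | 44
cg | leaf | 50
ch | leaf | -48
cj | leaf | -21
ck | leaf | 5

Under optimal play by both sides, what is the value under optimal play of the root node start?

13

k (MIN): min(2, 23) = 2
n (MIN): min(31, 13) = 13
a (MAX): max(2, -29, 13) = 13
q (MIN): min(6, -21) = -21
b (MAX): max(22, -21) = 22
s (MIN): min(40, 5, -18) = -18
t (MIN): min(-39, -16) = -39
c (MAX): max(21, -18, -39) = 21
North (MIN): min(13, 22, 21) = 13
u (MIN): min(-42, -22) = -42
v (MIN): min(26, 39) = 26
d (MAX): max(-42, 26) = 26
w (MIN): min(-23, -15, 41, 31) = -23
x (MIN): min(13, 14) = 13
e (MAX): max(-23, 13) = 13
z (MIN): min(-41, 47) = -41
aa (MIN): min(-42, -34) = -42
f (MAX): max(-27, -41, -42) = -27
ab (MIN): min(-43, -50, 4, -9) = -50
g (MAX): max(-50, 23) = 23
South (MIN): min(26, 13, -27, 23) = -27
ad (MIN): min(-5, -10, 4, -41) = -41
ae (MIN): min(43, -49, -19) = -49
af (MIN): min(-39, 50, -31) = -39
ag (MIN): min(-14, 11) = -14
h (MAX): max(-41, -49, -39, -14) = -14
ah (MIN): min(0, 44, 50) = 0
aj (MIN): min(-48, -21, 5) = -48
j (MAX): max(0, -48) = 0
East (MIN): min(-14, 0) = -14
start (MAX): max(13, -27, -14) = 13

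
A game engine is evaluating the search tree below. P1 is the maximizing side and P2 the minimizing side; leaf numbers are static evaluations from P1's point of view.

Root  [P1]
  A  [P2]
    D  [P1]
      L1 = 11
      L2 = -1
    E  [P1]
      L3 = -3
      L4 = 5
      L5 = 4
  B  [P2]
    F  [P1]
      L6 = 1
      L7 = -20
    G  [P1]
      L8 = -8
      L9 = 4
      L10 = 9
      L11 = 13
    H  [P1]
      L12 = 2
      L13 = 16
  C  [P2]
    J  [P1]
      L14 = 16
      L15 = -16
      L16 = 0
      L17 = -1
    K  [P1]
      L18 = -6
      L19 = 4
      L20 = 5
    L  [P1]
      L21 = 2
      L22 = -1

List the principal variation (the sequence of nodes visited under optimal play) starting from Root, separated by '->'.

D (P1): max(11, -1) = 11
E (P1): max(-3, 5, 4) = 5
A (P2): min(11, 5) = 5
F (P1): max(1, -20) = 1
G (P1): max(-8, 4, 9, 13) = 13
H (P1): max(2, 16) = 16
B (P2): min(1, 13, 16) = 1
J (P1): max(16, -16, 0, -1) = 16
K (P1): max(-6, 4, 5) = 5
L (P1): max(2, -1) = 2
C (P2): min(16, 5, 2) = 2
Root (P1): max(5, 1, 2) = 5
At Root, P1 picks A (highest: 5).
At A, P2 picks E (lowest: 5).
At E, P1 picks L4 (highest: 5).
Terminal value 5.

Root -> A -> E -> L4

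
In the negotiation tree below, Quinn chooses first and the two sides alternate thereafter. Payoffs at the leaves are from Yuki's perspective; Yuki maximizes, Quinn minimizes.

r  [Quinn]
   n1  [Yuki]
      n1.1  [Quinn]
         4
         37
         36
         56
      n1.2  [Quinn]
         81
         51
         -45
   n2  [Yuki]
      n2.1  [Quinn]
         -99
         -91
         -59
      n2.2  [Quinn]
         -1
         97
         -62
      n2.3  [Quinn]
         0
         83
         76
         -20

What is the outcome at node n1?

4

n1.1 (Quinn): min(4, 37, 36, 56) = 4
n1.2 (Quinn): min(81, 51, -45) = -45
n1 (Yuki): max(4, -45) = 4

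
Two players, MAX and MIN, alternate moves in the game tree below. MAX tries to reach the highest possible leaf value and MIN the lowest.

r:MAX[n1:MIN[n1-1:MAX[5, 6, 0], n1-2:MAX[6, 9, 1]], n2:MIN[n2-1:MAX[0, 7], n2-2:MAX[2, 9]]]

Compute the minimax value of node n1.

n1-1 (MAX): max(5, 6, 0) = 6
n1-2 (MAX): max(6, 9, 1) = 9
n1 (MIN): min(6, 9) = 6

6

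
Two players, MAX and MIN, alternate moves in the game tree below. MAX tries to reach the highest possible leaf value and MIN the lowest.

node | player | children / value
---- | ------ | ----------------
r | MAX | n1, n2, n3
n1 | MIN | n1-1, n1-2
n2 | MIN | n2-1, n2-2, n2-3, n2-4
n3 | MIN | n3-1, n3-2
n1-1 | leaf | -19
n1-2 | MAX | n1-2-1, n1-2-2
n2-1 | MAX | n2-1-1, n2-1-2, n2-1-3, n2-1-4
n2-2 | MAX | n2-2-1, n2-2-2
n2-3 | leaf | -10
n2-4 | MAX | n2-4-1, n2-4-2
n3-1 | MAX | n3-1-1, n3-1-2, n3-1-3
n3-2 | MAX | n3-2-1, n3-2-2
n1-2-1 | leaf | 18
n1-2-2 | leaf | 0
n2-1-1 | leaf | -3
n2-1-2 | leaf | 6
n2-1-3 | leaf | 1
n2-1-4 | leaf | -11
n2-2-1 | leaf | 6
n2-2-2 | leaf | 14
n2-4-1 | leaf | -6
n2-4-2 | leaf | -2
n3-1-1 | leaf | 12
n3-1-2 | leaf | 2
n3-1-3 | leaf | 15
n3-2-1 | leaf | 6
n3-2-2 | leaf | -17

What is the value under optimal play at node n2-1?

6

n2-1 (MAX): max(-3, 6, 1, -11) = 6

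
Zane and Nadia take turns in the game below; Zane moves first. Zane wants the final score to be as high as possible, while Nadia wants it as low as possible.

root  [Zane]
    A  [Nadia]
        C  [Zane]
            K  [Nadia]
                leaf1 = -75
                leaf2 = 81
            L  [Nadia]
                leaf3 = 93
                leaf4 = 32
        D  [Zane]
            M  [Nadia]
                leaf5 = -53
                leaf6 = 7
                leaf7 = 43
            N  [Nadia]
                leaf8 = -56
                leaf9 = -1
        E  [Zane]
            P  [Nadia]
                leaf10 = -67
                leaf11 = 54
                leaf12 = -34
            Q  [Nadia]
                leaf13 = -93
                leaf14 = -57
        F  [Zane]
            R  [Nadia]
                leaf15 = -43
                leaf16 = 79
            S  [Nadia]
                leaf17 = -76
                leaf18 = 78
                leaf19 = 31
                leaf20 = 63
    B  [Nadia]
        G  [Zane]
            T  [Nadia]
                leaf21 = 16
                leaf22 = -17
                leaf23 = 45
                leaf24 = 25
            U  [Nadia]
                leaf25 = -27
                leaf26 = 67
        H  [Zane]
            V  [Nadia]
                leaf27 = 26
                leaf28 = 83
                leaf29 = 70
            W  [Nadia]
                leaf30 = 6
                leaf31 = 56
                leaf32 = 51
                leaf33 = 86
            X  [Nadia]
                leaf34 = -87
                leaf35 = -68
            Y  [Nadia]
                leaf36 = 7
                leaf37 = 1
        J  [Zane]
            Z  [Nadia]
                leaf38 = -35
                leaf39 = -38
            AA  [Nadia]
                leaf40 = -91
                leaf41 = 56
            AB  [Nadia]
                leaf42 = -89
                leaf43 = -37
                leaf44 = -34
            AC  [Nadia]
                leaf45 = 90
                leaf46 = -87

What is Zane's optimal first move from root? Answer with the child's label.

B

K (Nadia): min(-75, 81) = -75
L (Nadia): min(93, 32) = 32
C (Zane): max(-75, 32) = 32
M (Nadia): min(-53, 7, 43) = -53
N (Nadia): min(-56, -1) = -56
D (Zane): max(-53, -56) = -53
P (Nadia): min(-67, 54, -34) = -67
Q (Nadia): min(-93, -57) = -93
E (Zane): max(-67, -93) = -67
R (Nadia): min(-43, 79) = -43
S (Nadia): min(-76, 78, 31, 63) = -76
F (Zane): max(-43, -76) = -43
A (Nadia): min(32, -53, -67, -43) = -67
T (Nadia): min(16, -17, 45, 25) = -17
U (Nadia): min(-27, 67) = -27
G (Zane): max(-17, -27) = -17
V (Nadia): min(26, 83, 70) = 26
W (Nadia): min(6, 56, 51, 86) = 6
X (Nadia): min(-87, -68) = -87
Y (Nadia): min(7, 1) = 1
H (Zane): max(26, 6, -87, 1) = 26
Z (Nadia): min(-35, -38) = -38
AA (Nadia): min(-91, 56) = -91
AB (Nadia): min(-89, -37, -34) = -89
AC (Nadia): min(90, -87) = -87
J (Zane): max(-38, -91, -89, -87) = -38
B (Nadia): min(-17, 26, -38) = -38
root (Zane): max(-67, -38) = -38
Zane at root wants the highest of {A=-67, B=-38}, so chooses B.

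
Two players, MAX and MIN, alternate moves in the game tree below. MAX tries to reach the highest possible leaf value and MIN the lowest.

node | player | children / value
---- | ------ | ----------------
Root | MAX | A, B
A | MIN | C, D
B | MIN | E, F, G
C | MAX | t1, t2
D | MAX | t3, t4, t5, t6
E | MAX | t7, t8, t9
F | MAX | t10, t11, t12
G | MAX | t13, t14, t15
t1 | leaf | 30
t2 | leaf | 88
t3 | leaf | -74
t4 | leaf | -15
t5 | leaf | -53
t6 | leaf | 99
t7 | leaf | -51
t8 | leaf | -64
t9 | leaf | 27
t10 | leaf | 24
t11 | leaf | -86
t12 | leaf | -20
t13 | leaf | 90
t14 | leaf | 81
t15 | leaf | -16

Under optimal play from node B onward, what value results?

24

E (MAX): max(-51, -64, 27) = 27
F (MAX): max(24, -86, -20) = 24
G (MAX): max(90, 81, -16) = 90
B (MIN): min(27, 24, 90) = 24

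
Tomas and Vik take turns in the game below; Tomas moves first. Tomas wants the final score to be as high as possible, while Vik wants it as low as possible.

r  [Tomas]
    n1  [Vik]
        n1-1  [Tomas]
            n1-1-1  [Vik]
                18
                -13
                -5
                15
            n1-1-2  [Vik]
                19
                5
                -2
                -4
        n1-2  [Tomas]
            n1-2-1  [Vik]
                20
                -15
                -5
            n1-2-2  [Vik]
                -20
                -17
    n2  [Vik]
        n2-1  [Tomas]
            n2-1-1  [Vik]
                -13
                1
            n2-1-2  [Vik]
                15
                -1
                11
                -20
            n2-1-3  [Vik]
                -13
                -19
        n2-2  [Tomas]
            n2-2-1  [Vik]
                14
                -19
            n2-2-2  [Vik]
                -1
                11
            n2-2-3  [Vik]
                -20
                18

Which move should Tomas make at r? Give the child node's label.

n1-1-1 (Vik): min(18, -13, -5, 15) = -13
n1-1-2 (Vik): min(19, 5, -2, -4) = -4
n1-1 (Tomas): max(-13, -4) = -4
n1-2-1 (Vik): min(20, -15, -5) = -15
n1-2-2 (Vik): min(-20, -17) = -20
n1-2 (Tomas): max(-15, -20) = -15
n1 (Vik): min(-4, -15) = -15
n2-1-1 (Vik): min(-13, 1) = -13
n2-1-2 (Vik): min(15, -1, 11, -20) = -20
n2-1-3 (Vik): min(-13, -19) = -19
n2-1 (Tomas): max(-13, -20, -19) = -13
n2-2-1 (Vik): min(14, -19) = -19
n2-2-2 (Vik): min(-1, 11) = -1
n2-2-3 (Vik): min(-20, 18) = -20
n2-2 (Tomas): max(-19, -1, -20) = -1
n2 (Vik): min(-13, -1) = -13
r (Tomas): max(-15, -13) = -13
Tomas at r wants the highest of {n1=-15, n2=-13}, so chooses n2.

n2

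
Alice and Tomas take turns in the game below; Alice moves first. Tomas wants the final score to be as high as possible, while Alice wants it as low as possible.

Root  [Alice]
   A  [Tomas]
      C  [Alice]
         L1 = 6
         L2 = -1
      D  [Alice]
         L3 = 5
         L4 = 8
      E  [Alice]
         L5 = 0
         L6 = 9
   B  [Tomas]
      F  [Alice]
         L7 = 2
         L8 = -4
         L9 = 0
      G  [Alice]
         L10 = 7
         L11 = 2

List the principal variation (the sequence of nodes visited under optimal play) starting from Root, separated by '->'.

Root -> B -> G -> L11

C (Alice): min(6, -1) = -1
D (Alice): min(5, 8) = 5
E (Alice): min(0, 9) = 0
A (Tomas): max(-1, 5, 0) = 5
F (Alice): min(2, -4, 0) = -4
G (Alice): min(7, 2) = 2
B (Tomas): max(-4, 2) = 2
Root (Alice): min(5, 2) = 2
At Root, Alice picks B (lowest: 2).
At B, Tomas picks G (highest: 2).
At G, Alice picks L11 (lowest: 2).
Terminal value 2.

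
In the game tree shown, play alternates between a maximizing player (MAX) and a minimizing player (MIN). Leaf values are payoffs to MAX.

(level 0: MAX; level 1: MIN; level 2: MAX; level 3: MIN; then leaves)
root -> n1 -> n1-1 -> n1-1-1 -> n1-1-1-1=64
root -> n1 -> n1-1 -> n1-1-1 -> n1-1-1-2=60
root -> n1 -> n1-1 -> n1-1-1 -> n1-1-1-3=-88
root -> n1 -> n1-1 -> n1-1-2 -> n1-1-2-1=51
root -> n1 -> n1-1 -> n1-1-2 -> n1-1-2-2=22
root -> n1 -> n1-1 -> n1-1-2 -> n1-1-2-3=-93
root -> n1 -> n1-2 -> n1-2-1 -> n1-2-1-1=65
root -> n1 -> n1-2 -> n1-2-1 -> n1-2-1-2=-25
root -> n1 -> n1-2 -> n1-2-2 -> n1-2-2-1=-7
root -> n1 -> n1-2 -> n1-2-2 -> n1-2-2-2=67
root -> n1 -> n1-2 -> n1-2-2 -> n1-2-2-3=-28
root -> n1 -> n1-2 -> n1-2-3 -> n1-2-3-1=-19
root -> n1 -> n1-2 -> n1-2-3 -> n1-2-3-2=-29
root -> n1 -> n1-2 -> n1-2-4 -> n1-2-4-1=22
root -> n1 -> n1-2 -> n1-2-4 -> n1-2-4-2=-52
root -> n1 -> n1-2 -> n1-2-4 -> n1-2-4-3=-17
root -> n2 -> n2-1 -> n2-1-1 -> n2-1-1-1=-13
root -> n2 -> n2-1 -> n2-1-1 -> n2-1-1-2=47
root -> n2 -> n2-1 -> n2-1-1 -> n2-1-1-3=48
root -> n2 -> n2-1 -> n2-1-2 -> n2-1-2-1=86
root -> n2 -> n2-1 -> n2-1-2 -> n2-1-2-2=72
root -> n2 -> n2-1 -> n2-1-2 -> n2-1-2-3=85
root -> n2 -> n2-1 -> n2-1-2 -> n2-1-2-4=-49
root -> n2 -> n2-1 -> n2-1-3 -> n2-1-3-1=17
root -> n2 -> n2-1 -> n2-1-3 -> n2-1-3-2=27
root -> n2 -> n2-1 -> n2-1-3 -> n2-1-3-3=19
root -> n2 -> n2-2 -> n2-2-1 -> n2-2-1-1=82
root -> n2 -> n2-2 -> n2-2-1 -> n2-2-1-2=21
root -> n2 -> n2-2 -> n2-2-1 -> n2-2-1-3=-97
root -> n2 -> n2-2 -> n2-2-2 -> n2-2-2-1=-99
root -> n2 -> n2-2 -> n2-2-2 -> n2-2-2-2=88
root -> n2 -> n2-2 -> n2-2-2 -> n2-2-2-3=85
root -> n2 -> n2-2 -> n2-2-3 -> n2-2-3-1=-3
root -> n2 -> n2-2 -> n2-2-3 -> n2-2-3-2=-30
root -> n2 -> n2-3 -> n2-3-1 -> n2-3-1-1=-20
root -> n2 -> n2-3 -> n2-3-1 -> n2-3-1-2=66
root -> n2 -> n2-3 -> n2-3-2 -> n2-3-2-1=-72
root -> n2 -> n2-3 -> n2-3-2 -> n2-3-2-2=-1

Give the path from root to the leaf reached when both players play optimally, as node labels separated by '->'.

n1-1-1 (MIN): min(64, 60, -88) = -88
n1-1-2 (MIN): min(51, 22, -93) = -93
n1-1 (MAX): max(-88, -93) = -88
n1-2-1 (MIN): min(65, -25) = -25
n1-2-2 (MIN): min(-7, 67, -28) = -28
n1-2-3 (MIN): min(-19, -29) = -29
n1-2-4 (MIN): min(22, -52, -17) = -52
n1-2 (MAX): max(-25, -28, -29, -52) = -25
n1 (MIN): min(-88, -25) = -88
n2-1-1 (MIN): min(-13, 47, 48) = -13
n2-1-2 (MIN): min(86, 72, 85, -49) = -49
n2-1-3 (MIN): min(17, 27, 19) = 17
n2-1 (MAX): max(-13, -49, 17) = 17
n2-2-1 (MIN): min(82, 21, -97) = -97
n2-2-2 (MIN): min(-99, 88, 85) = -99
n2-2-3 (MIN): min(-3, -30) = -30
n2-2 (MAX): max(-97, -99, -30) = -30
n2-3-1 (MIN): min(-20, 66) = -20
n2-3-2 (MIN): min(-72, -1) = -72
n2-3 (MAX): max(-20, -72) = -20
n2 (MIN): min(17, -30, -20) = -30
root (MAX): max(-88, -30) = -30
At root, MAX picks n2 (highest: -30).
At n2, MIN picks n2-2 (lowest: -30).
At n2-2, MAX picks n2-2-3 (highest: -30).
At n2-2-3, MIN picks n2-2-3-2 (lowest: -30).
Terminal value -30.

root -> n2 -> n2-2 -> n2-2-3 -> n2-2-3-2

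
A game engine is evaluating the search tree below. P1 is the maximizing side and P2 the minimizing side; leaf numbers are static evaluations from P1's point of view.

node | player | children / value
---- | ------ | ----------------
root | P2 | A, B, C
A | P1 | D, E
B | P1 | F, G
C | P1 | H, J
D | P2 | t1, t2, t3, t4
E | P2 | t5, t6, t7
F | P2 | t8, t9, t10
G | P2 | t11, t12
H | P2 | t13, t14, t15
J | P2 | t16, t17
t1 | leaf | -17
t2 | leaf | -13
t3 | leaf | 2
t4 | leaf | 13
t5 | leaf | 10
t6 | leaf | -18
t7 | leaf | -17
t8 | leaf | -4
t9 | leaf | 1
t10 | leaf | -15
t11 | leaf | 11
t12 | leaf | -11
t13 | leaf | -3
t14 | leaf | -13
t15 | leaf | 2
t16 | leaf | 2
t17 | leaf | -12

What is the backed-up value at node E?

E (P2): min(10, -18, -17) = -18

-18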